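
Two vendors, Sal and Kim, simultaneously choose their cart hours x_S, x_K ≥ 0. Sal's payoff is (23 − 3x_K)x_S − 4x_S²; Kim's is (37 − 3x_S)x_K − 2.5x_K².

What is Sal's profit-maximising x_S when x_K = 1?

Expanding Sal's payoff: 23x_S − 3x_Kx_S − 4x_S².
∂π/∂x_S = 23 − 3x_K − 8x_S = 0, so x_S = 2.875 − 0.375x_K.
At x_K = 1: x_S = 2.875 − 0.375·1 = 2.5.

2.5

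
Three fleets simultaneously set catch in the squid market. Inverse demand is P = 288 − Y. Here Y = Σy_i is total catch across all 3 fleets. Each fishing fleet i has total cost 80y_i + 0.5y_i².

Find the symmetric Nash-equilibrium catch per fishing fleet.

A representative fishing fleet's profit is π_i = y_i(288 − Y) − 80y_i − 0.5y_i², with Y = y_i + Σ_{j≠i} y_j.
First-order condition: 208 − 3y_i − Σ_{j≠i} y_j = 0.
With identical fishing fleets, set every y_j = y: then 208 − 3y − 2y = 0, i.e. y = 208/5 = 41.6.

41.6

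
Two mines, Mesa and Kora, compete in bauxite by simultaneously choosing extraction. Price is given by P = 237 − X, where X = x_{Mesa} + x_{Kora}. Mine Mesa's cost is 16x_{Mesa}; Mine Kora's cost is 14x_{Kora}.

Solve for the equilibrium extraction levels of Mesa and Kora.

73, 75

Mine Mesa's profit: π = x_{Mesa}(237 − (x_{Mesa} + x_{Kora})) − 16x_{Mesa}.
∂π/∂x_{Mesa} = 221 − 2x_{Mesa} − x_{Kora} = 0, so x_{Mesa} = 110.5 − 0.5x_{Kora}.
By the same steps for Kora: x_{Kora} = 111.5 − 0.5x_{Mesa}.
Substituting the second reaction function into the first: x_{Mesa} = 110.5 − 0.5(111.5 − 0.5x_{Mesa}), which gives 0.75x_{Mesa} = 54.75 ⇒ x_{Mesa} = 73.
Then x_{Kora} = 111.5 − 0.5·73 = 75.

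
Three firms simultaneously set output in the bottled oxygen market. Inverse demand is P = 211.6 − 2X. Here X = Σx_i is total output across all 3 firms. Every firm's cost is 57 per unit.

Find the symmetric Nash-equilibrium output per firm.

19.325

A representative firm's profit is π_i = x_i(211.6 − 2X) − 57x_i, with X = x_i + Σ_{j≠i} x_j.
First-order condition: 154.6 − 4x_i − 2Σ_{j≠i} x_j = 0.
In a symmetric equilibrium every firm chooses the same x, so Σ_{j≠i} x_j = 2x. The condition becomes 154.6 − 8x = 0, giving x = 154.6/8 = 19.325.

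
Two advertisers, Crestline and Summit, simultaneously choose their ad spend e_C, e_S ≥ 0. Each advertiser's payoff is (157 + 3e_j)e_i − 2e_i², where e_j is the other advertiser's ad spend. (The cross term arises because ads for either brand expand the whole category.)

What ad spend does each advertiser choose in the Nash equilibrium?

Crestline's payoff is (157 + 3e_S)e_C − 2e_C².
∂π/∂e_C = 157 + 3e_S − 4e_C = 0, so e_C = 39.25 + 0.75e_S.
The game is symmetric, so in equilibrium e_S = e_C: the reaction function gives 0.25e_C = 39.25, hence e_C = 157.

157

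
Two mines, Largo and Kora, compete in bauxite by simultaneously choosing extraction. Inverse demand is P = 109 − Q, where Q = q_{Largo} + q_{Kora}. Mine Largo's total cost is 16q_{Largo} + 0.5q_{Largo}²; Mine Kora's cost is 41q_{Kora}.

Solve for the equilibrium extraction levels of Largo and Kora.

Mine Largo's profit: π = q_{Largo}(109 − (q_{Largo} + q_{Kora})) − 16q_{Largo} − 0.5q_{Largo}².
∂π/∂q_{Largo} = 93 − 3q_{Largo} − q_{Kora} = 0, so q_{Largo} = 31 − (1/3)q_{Kora}.
For Kora: ∂π/∂q_{Kora} = 68 − 2q_{Kora} − q_{Largo} = 0 ⇒ q_{Kora} = 34 − 0.5q_{Largo}.
Plugging q_{Kora} into Largo's best response: q_{Largo} = 31 − (1/3)(34 − 0.5q_{Largo}) ⇒ (5/6)q_{Largo} = 59/3, so q_{Largo} = 23.6.
Then q_{Kora} = 34 − 0.5·23.6 = 22.2.

23.6, 22.2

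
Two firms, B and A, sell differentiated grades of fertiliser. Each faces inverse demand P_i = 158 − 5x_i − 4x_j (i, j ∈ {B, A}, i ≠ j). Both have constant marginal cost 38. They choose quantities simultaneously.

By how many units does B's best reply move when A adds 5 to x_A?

Firm B's profit: π = x_B(158 − 5x_B − 4x_A) − 38x_B.
∂π/∂x_B = 120 − 10x_B − 4x_A = 0 ⇒ x_B = 12 − 0.4x_A.
The reaction-function slope is −0.4, so a 5-unit rise in x_A moves x_B by −0.4 × 5 = −2. B's best response falls — the actions are strategic substitutes.

-2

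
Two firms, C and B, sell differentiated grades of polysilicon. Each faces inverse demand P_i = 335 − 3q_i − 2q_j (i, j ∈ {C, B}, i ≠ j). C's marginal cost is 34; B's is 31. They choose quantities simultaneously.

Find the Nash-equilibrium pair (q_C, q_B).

37.4375, 38.1875

Firm C's profit: π = q_C(335 − 3q_C − 2q_B) − 34q_C.
∂π/∂q_C = 301 − 6q_C − 2q_B = 0 ⇒ q_C = 301/6 − (1/3)q_B.
Similarly q_B = 152/3 − (1/3)q_C.
Solving the two reaction functions simultaneously: (1 − (−1/3)(−1/3))q_C = 301/6 − (1/3)·(152/3), so (8/9)q_C = 599/18 and q_C = 37.4375.
Then q_B = 152/3 − (1/3)·37.4375 = 38.1875.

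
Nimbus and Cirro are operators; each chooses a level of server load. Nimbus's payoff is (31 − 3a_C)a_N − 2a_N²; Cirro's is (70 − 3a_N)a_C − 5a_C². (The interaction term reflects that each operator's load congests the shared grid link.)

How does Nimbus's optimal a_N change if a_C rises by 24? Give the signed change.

Expanding Nimbus's payoff: 31a_N − 3a_Ca_N − 2a_N².
∂π/∂a_N = 31 − 3a_C − 4a_N = 0, so a_N = 7.75 − 0.75a_C.
The reaction-function slope is −0.75, so a 24-unit rise in a_C moves a_N by −0.75 × 24 = −18. Nimbus's best response falls — the actions are strategic substitutes.

-18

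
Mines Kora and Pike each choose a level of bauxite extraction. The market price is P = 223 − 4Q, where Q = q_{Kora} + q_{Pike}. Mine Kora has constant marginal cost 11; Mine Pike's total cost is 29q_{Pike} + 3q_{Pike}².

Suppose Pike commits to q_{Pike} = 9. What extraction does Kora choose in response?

22

Mine Kora's profit: π = q_{Kora}(223 − 4(q_{Kora} + q_{Pike})) − 11q_{Kora}.
∂π/∂q_{Kora} = 212 − 8q_{Kora} − 4q_{Pike} = 0, so q_{Kora} = 26.5 − 0.5q_{Pike}.
At q_{Pike} = 9: q_{Kora} = 26.5 − 0.5·9 = 22.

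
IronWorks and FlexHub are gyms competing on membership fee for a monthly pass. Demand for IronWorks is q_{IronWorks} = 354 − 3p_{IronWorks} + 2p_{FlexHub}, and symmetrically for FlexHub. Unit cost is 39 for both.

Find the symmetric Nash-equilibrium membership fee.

117.75

IronWorks's profit: π = (p_{IronWorks} − 39)(354 − 3p_{IronWorks} + 2p_{FlexHub}).
∂π/∂p_{IronWorks} = 471 − 6p_{IronWorks} + 2p_{FlexHub} = 0 ⇒ p_{IronWorks} = 78.5 + (1/3)p_{FlexHub}.
The game is symmetric, so in equilibrium p_{FlexHub} = p_{IronWorks}: the reaction function gives (2/3)p_{IronWorks} = 78.5, hence p_{IronWorks} = 117.75.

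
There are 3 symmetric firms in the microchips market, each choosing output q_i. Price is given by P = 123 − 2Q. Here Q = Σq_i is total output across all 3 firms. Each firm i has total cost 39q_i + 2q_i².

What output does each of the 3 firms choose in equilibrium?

7

A representative firm's profit is π_i = q_i(123 − 2Q) − 39q_i − 2q_i², with Q = q_i + Σ_{j≠i} q_j.
First-order condition: 84 − 8q_i − 2Σ_{j≠i} q_j = 0.
With identical firms, set every q_j = q: then 84 − 8q − 4q = 0, i.e. q = 84/12 = 7.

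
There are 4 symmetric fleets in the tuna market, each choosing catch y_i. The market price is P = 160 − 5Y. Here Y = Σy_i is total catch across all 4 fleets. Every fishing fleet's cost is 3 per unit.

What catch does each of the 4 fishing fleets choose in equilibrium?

A representative fishing fleet's profit is π_i = y_i(160 − 5Y) − 3y_i, with Y = y_i + Σ_{j≠i} y_j.
First-order condition: 157 − 10y_i − 5Σ_{j≠i} y_j = 0.
Imposing symmetry (y_j = y for all j) turns Σ_{j≠i} y_j into 3y, so 157 = 25y and y = 6.28.

6.28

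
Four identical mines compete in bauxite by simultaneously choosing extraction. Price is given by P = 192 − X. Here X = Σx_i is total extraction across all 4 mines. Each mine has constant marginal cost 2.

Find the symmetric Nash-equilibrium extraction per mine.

38

A representative mine's profit is π_i = x_i(192 − X) − 2x_i, with X = x_i + Σ_{j≠i} x_j.
First-order condition: 190 − 2x_i − Σ_{j≠i} x_j = 0.
In a symmetric equilibrium every mine chooses the same x, so Σ_{j≠i} x_j = 3x. The condition becomes 190 − 5x = 0, giving x = 190/5 = 38.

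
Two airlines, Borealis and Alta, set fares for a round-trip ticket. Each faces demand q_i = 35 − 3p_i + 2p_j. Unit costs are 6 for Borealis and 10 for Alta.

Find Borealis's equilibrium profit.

Borealis's profit: π = (p_{Borealis} − 6)(35 − 3p_{Borealis} + 2p_{Alta}).
∂π/∂p_{Borealis} = 53 − 6p_{Borealis} + 2p_{Alta} = 0 ⇒ p_{Borealis} = 53/6 + (1/3)p_{Alta}.
Similarly p_{Alta} = 65/6 + (1/3)p_{Borealis}.
Plugging p_{Alta} into Borealis's best response: p_{Borealis} = 53/6 + (1/3)(65/6 + (1/3)p_{Borealis}) ⇒ (8/9)p_{Borealis} = 112/9, so p_{Borealis} = 14.
Then p_{Alta} = 65/6 + (1/3)·14 = 15.5.
q_{Borealis} = 35 − 3·14 + 2·15.5 = 24.
Profit = (14 − 6)·24 = 192.

192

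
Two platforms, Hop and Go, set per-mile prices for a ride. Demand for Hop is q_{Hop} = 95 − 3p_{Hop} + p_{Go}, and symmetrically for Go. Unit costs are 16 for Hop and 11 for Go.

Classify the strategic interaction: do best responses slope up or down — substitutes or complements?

strategic complements

Hop's profit: π = (p_{Hop} − 16)(95 − 3p_{Hop} + p_{Go}).
∂π/∂p_{Hop} = 143 − 6p_{Hop} + p_{Go} = 0 ⇒ p_{Hop} = 143/6 + (1/6)p_{Go}.
The best-response slope dp_{Hop}/dp_{Go} = 1/6 > 0: the reaction function is upward-sloping, so the choices are strategic complements.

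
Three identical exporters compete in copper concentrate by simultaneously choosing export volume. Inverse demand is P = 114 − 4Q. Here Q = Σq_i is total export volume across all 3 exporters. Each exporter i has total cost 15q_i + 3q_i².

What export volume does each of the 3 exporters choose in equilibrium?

4.5

A representative exporter's profit is π_i = q_i(114 − 4Q) − 15q_i − 3q_i², with Q = q_i + Σ_{j≠i} q_j.
First-order condition: 99 − 14q_i − 4Σ_{j≠i} q_j = 0.
In a symmetric equilibrium every exporter chooses the same q, so Σ_{j≠i} q_j = 2q. The condition becomes 99 − 22q = 0, giving q = 99/22 = 4.5.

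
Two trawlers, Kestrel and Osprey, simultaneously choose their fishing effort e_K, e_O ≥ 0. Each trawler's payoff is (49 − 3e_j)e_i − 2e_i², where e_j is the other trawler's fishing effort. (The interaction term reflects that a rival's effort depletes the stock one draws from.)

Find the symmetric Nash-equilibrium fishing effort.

7

Kestrel's payoff is (49 − 3e_O)e_K − 2e_K².
∂π/∂e_K = 49 − 3e_O − 4e_K = 0, so e_K = 12.25 − 0.75e_O.
By symmetry e_O = e_K; substituting into the reaction function, 1.75e_K = 12.25 and e_K = 7.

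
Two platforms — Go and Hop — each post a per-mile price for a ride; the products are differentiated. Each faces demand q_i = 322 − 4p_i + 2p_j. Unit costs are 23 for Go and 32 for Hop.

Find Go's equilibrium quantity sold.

Go's profit: π = (p_{Go} − 23)(322 − 4p_{Go} + 2p_{Hop}).
∂π/∂p_{Go} = 414 − 8p_{Go} + 2p_{Hop} = 0 ⇒ p_{Go} = 51.75 + 0.25p_{Hop}.
Similarly p_{Hop} = 56.25 + 0.25p_{Go}.
Substituting the second reaction function into the first: p_{Go} = 51.75 + 0.25(56.25 + 0.25p_{Go}), which gives 0.9375p_{Go} = 65.8125 ⇒ p_{Go} = 70.2.
Then p_{Hop} = 56.25 + 0.25·70.2 = 73.8.
q_{Go} = 322 − 4·70.2 + 2·73.8 = 188.8.

188.8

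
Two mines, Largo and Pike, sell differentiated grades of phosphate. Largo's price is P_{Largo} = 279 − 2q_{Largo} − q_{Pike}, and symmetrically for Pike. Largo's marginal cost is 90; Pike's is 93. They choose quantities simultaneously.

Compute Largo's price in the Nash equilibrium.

166

Mine Largo's profit: π = q_{Largo}(279 − 2q_{Largo} − q_{Pike}) − 90q_{Largo}.
∂π/∂q_{Largo} = 189 − 4q_{Largo} − q_{Pike} = 0 ⇒ q_{Largo} = 47.25 − 0.25q_{Pike}.
Similarly q_{Pike} = 46.5 − 0.25q_{Largo}.
Substituting the second reaction function into the first: q_{Largo} = 47.25 − 0.25(46.5 − 0.25q_{Largo}), which gives 0.9375q_{Largo} = 35.625 ⇒ q_{Largo} = 38.
Then q_{Pike} = 46.5 − 0.25·38 = 37.
P_{Largo} = 279 − 2·38 − 37 = 166.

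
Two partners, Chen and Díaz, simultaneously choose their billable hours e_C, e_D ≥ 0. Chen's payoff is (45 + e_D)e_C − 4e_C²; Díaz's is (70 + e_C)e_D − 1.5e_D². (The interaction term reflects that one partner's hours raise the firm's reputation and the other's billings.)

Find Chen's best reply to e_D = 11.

7

Expanding Chen's payoff: 45e_C + e_De_C − 4e_C².
∂π/∂e_C = 45 + e_D − 8e_C = 0, so e_C = 5.625 + 0.125e_D.
At e_D = 11: e_C = 5.625 + 0.125·11 = 7.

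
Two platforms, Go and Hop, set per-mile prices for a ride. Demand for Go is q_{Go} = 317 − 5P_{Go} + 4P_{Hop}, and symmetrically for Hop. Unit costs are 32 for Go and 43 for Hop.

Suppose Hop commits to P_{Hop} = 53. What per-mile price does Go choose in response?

68.9

Go's profit: π = (P_{Go} − 32)(317 − 5P_{Go} + 4P_{Hop}).
∂π/∂P_{Go} = 477 − 10P_{Go} + 4P_{Hop} = 0 ⇒ P_{Go} = 47.7 + 0.4P_{Hop}.
At P_{Hop} = 53: P_{Go} = 47.7 + 0.4·53 = 68.9.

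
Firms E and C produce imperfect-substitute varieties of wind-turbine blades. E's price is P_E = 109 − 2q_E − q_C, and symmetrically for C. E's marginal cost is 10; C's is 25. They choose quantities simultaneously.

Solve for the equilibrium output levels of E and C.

Firm E's profit: π = q_E(109 − 2q_E − q_C) − 10q_E.
∂π/∂q_E = 99 − 4q_E − q_C = 0 ⇒ q_E = 24.75 − 0.25q_C.
Similarly q_C = 21 − 0.25q_E.
Plugging q_C into E's best response: q_E = 24.75 − 0.25(21 − 0.25q_E) ⇒ 0.9375q_E = 19.5, so q_E = 20.8.
Then q_C = 21 − 0.25·20.8 = 15.8.

20.8, 15.8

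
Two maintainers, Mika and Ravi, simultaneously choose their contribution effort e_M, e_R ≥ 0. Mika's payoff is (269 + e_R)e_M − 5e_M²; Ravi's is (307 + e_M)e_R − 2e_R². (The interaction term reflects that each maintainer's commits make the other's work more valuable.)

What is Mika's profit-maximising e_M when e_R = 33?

30.2

Expanding Mika's payoff: 269e_M + e_Re_M − 5e_M².
∂π/∂e_M = 269 + e_R − 10e_M = 0, so e_M = 26.9 + 0.1e_R.
At e_R = 33: e_M = 26.9 + 0.1·33 = 30.2.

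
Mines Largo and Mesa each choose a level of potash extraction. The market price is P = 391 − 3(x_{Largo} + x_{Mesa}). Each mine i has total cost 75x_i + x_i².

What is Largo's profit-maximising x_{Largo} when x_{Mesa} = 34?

Mine Largo's profit: π = x_{Largo}(391 − 3(x_{Largo} + x_{Mesa})) − 75x_{Largo} − x_{Largo}².
∂π/∂x_{Largo} = 316 − 8x_{Largo} − 3x_{Mesa} = 0, so x_{Largo} = 39.5 − 0.375x_{Mesa}.
At x_{Mesa} = 34: x_{Largo} = 39.5 − 0.375·34 = 26.75.

26.75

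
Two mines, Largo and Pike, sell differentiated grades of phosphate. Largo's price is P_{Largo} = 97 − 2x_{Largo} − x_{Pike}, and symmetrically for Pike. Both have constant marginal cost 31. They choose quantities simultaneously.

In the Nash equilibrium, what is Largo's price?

Mine Largo's profit: π = x_{Largo}(97 − 2x_{Largo} − x_{Pike}) − 31x_{Largo}.
∂π/∂x_{Largo} = 66 − 4x_{Largo} − x_{Pike} = 0 ⇒ x_{Largo} = 16.5 − 0.25x_{Pike}.
By symmetry x_{Pike} = x_{Largo}; substituting into the reaction function, 1.25x_{Largo} = 16.5 and x_{Largo} = 13.2.
P_{Largo} = 97 − 2·13.2 − 13.2 = 57.4.

57.4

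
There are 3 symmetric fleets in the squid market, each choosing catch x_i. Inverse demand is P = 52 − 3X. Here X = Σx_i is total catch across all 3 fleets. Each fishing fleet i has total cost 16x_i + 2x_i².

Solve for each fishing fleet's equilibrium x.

A representative fishing fleet's profit is π_i = x_i(52 − 3X) − 16x_i − 2x_i², with X = x_i + Σ_{j≠i} x_j.
First-order condition: 36 − 10x_i − 3Σ_{j≠i} x_j = 0.
With identical fishing fleets, set every x_j = x: then 36 − 10x − 6x = 0, i.e. x = 36/16 = 2.25.

2.25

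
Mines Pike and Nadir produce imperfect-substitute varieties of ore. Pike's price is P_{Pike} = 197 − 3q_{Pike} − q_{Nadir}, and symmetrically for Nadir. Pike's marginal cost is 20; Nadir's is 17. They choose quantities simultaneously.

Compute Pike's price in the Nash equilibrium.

95.6

Mine Pike's profit: π = q_{Pike}(197 − 3q_{Pike} − q_{Nadir}) − 20q_{Pike}.
∂π/∂q_{Pike} = 177 − 6q_{Pike} − q_{Nadir} = 0 ⇒ q_{Pike} = 29.5 − (1/6)q_{Nadir}.
Similarly q_{Nadir} = 30 − (1/6)q_{Pike}.
Substituting the second reaction function into the first: q_{Pike} = 29.5 − (1/6)(30 − (1/6)q_{Pike}), which gives (35/36)q_{Pike} = 24.5 ⇒ q_{Pike} = 25.2.
Then q_{Nadir} = 30 − (1/6)·25.2 = 25.8.
P_{Pike} = 197 − 3·25.2 − 25.8 = 95.6.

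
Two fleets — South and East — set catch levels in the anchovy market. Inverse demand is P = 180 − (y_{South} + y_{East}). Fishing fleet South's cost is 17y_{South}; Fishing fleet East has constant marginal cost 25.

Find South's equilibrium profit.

3249

Fishing fleet South's profit: π = y_{South}(180 − (y_{South} + y_{East})) − 17y_{South}.
∂π/∂y_{South} = 163 − 2y_{South} − y_{East} = 0, so y_{South} = 81.5 − 0.5y_{East}.
By the same steps for East: y_{East} = 77.5 − 0.5y_{South}.
Substituting the second reaction function into the first: y_{South} = 81.5 − 0.5(77.5 − 0.5y_{South}), which gives 0.75y_{South} = 42.75 ⇒ y_{South} = 57.
Then y_{East} = 77.5 − 0.5·57 = 49.
Price P = 180 − 106 = 74.
South's profit: (74 − 17)·57 = 3249.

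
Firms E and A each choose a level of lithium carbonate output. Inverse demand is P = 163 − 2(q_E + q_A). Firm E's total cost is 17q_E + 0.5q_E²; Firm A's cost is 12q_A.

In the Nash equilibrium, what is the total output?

Firm E's profit: π = q_E(163 − 2(q_E + q_A)) − 17q_E − 0.5q_E².
∂π/∂q_E = 146 − 5q_E − 2q_A = 0, so q_E = 29.2 − 0.4q_A.
For A: ∂π/∂q_A = 151 − 4q_A − 2q_E = 0 ⇒ q_A = 37.75 − 0.5q_E.
Substituting the second reaction function into the first: q_E = 29.2 − 0.4(37.75 − 0.5q_E), which gives 0.8q_E = 14.1 ⇒ q_E = 17.625.
Then q_A = 37.75 − 0.5·17.625 = 28.9375.
Total output: 17.625 + 28.9375 = 46.5625.

46.5625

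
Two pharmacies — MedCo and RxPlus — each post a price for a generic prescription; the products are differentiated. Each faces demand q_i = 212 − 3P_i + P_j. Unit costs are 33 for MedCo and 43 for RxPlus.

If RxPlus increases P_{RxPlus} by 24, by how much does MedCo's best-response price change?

4

MedCo's profit: π = (P_{MedCo} − 33)(212 − 3P_{MedCo} + P_{RxPlus}).
∂π/∂P_{MedCo} = 311 − 6P_{MedCo} + P_{RxPlus} = 0 ⇒ P_{MedCo} = 311/6 + (1/6)P_{RxPlus}.
The reaction-function slope is 1/6, so a 24-unit rise in P_{RxPlus} moves P_{MedCo} by 1/6 × 24 = 4. MedCo's best response rises — the actions are strategic complements.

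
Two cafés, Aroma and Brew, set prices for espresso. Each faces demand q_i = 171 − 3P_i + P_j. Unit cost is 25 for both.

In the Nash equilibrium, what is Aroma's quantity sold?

72.6

Aroma's profit: π = (P_{Aroma} − 25)(171 − 3P_{Aroma} + P_{Brew}).
∂π/∂P_{Aroma} = 246 − 6P_{Aroma} + P_{Brew} = 0 ⇒ P_{Aroma} = 41 + (1/6)P_{Brew}.
The game is symmetric, so in equilibrium P_{Brew} = P_{Aroma}: the reaction function gives (5/6)P_{Aroma} = 41, hence P_{Aroma} = 49.2.
q_{Aroma} = 171 − 3·49.2 + 49.2 = 72.6.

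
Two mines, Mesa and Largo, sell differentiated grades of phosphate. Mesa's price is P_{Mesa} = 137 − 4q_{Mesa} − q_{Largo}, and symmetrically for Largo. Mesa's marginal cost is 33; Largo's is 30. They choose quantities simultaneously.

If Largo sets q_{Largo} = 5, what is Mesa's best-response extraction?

12.375

Mine Mesa's profit: π = q_{Mesa}(137 − 4q_{Mesa} − q_{Largo}) − 33q_{Mesa}.
∂π/∂q_{Mesa} = 104 − 8q_{Mesa} − q_{Largo} = 0 ⇒ q_{Mesa} = 13 − 0.125q_{Largo}.
At q_{Largo} = 5: q_{Mesa} = 13 − 0.125·5 = 12.375.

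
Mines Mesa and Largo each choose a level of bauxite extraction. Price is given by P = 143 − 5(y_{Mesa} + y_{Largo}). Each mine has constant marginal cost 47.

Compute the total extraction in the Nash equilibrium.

12.8

Mine Mesa's profit: π = y_{Mesa}(143 − 5(y_{Mesa} + y_{Largo})) − 47y_{Mesa}.
∂π/∂y_{Mesa} = 96 − 10y_{Mesa} − 5y_{Largo} = 0, so y_{Mesa} = 9.6 − 0.5y_{Largo}.
Setting y_{Mesa} = y_{Largo} in the reaction function: y_{Mesa} = 9.6 − 0.5y_{Mesa}, so y_{Mesa} = 9.6 / 1.5 = 6.4.
Total extraction: 6.4 + 6.4 = 12.8.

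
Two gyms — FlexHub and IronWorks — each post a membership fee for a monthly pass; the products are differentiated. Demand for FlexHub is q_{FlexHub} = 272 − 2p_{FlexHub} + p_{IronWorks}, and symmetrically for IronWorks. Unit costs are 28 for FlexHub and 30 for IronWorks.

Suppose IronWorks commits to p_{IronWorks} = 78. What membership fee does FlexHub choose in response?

FlexHub's profit: π = (p_{FlexHub} − 28)(272 − 2p_{FlexHub} + p_{IronWorks}).
∂π/∂p_{FlexHub} = 328 − 4p_{FlexHub} + p_{IronWorks} = 0 ⇒ p_{FlexHub} = 82 + 0.25p_{IronWorks}.
At p_{IronWorks} = 78: p_{FlexHub} = 82 + 0.25·78 = 101.5.

101.5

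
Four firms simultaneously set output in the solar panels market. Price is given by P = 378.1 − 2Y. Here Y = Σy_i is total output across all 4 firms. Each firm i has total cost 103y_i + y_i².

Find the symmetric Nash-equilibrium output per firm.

A representative firm's profit is π_i = y_i(378.1 − 2Y) − 103y_i − y_i², with Y = y_i + Σ_{j≠i} y_j.
First-order condition: 275.1 − 6y_i − 2Σ_{j≠i} y_j = 0.
Imposing symmetry (y_j = y for all j) turns Σ_{j≠i} y_j into 3y, so 275.1 = 12y and y = 22.925.

22.925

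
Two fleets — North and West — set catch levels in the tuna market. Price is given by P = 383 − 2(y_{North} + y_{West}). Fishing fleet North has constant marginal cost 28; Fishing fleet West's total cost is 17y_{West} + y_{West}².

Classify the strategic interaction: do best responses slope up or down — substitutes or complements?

Fishing fleet North's profit: π = y_{North}(383 − 2(y_{North} + y_{West})) − 28y_{North}.
∂π/∂y_{North} = 355 − 4y_{North} − 2y_{West} = 0, so y_{North} = 88.75 − 0.5y_{West}.
The best-response slope dy_{North}/dy_{West} = −0.5 < 0: the reaction function is downward-sloping, so the choices are strategic substitutes.

strategic substitutes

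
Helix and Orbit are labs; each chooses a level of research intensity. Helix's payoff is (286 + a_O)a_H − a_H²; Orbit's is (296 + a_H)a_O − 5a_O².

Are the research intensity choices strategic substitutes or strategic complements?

Expanding Helix's payoff: 286a_H + a_Oa_H − a_H².
∂π/∂a_H = 286 + a_O − 2a_H = 0, so a_H = 143 + 0.5a_O.
The best-response slope da_H/da_O = 0.5 > 0: the reaction function is upward-sloping, so the choices are strategic complements.

strategic complements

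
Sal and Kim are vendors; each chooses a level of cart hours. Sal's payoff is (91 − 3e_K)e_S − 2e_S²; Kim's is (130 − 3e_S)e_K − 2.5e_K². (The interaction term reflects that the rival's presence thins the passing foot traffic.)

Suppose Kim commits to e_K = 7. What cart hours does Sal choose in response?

17.5

Expanding Sal's payoff: 91e_S − 3e_Ke_S − 2e_S².
∂π/∂e_S = 91 − 3e_K − 4e_S = 0, so e_S = 22.75 − 0.75e_K.
At e_K = 7: e_S = 22.75 − 0.75·7 = 17.5.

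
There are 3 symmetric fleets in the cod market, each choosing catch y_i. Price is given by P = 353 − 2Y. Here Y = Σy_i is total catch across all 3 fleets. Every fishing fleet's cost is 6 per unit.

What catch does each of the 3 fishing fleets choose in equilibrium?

43.375

A representative fishing fleet's profit is π_i = y_i(353 − 2Y) − 6y_i, with Y = y_i + Σ_{j≠i} y_j.
First-order condition: 347 − 4y_i − 2Σ_{j≠i} y_j = 0.
With identical fishing fleets, set every y_j = y: then 347 − 4y − 4y = 0, i.e. y = 347/8 = 43.375.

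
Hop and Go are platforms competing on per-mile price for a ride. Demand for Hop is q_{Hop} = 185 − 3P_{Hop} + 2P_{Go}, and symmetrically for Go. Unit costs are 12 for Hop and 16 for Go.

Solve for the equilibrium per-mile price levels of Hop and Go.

Hop's profit: π = (P_{Hop} − 12)(185 − 3P_{Hop} + 2P_{Go}).
∂π/∂P_{Hop} = 221 − 6P_{Hop} + 2P_{Go} = 0 ⇒ P_{Hop} = 221/6 + (1/3)P_{Go}.
Similarly P_{Go} = 233/6 + (1/3)P_{Hop}.
Solving the two reaction functions simultaneously: (1 − (1/3)(1/3))P_{Hop} = 221/6 + (1/3)·(233/6), so (8/9)P_{Hop} = 448/9 and P_{Hop} = 56.
Then P_{Go} = 233/6 + (1/3)·56 = 57.5.

56, 57.5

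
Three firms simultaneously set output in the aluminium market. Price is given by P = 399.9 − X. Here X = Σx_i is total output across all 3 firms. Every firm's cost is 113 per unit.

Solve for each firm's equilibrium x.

71.725

A representative firm's profit is π_i = x_i(399.9 − X) − 113x_i, with X = x_i + Σ_{j≠i} x_j.
First-order condition: 286.9 − 2x_i − Σ_{j≠i} x_j = 0.
With identical firms, set every x_j = x: then 286.9 − 2x − 2x = 0, i.e. x = 286.9/4 = 71.725.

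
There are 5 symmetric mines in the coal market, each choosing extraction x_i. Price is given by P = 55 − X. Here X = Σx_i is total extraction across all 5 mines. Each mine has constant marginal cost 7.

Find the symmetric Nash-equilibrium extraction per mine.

8

A representative mine's profit is π_i = x_i(55 − X) − 7x_i, with X = x_i + Σ_{j≠i} x_j.
First-order condition: 48 − 2x_i − Σ_{j≠i} x_j = 0.
In a symmetric equilibrium every mine chooses the same x, so Σ_{j≠i} x_j = 4x. The condition becomes 48 − 6x = 0, giving x = 48/6 = 8.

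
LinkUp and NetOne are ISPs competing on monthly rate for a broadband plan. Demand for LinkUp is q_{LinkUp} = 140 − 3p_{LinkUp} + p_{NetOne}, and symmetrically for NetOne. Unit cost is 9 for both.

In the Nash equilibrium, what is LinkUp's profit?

LinkUp's profit: π = (p_{LinkUp} − 9)(140 − 3p_{LinkUp} + p_{NetOne}).
∂π/∂p_{LinkUp} = 167 − 6p_{LinkUp} + p_{NetOne} = 0 ⇒ p_{LinkUp} = 167/6 + (1/6)p_{NetOne}.
By symmetry p_{NetOne} = p_{LinkUp}; substituting into the reaction function, (5/6)p_{LinkUp} = 167/6 and p_{LinkUp} = 33.4.
q_{LinkUp} = 140 − 3·33.4 + 33.4 = 73.2.
Profit = (33.4 − 9)·73.2 = 1786.08.

1786.08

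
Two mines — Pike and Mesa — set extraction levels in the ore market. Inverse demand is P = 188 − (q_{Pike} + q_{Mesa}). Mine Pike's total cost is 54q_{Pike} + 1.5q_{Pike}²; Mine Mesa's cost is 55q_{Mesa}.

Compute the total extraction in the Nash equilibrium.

Mine Pike's profit: π = q_{Pike}(188 − (q_{Pike} + q_{Mesa})) − 54q_{Pike} − 1.5q_{Pike}².
∂π/∂q_{Pike} = 134 − 5q_{Pike} − q_{Mesa} = 0, so q_{Pike} = 26.8 − 0.2q_{Mesa}.
For Mesa: ∂π/∂q_{Mesa} = 133 − 2q_{Mesa} − q_{Pike} = 0 ⇒ q_{Mesa} = 66.5 − 0.5q_{Pike}.
Solving the two reaction functions simultaneously: (1 − (−0.2)(−0.5))q_{Pike} = 26.8 − 0.2·66.5, so 0.9q_{Pike} = 13.5 and q_{Pike} = 15.
Then q_{Mesa} = 66.5 − 0.5·15 = 59.
Total extraction: 15 + 59 = 74.

74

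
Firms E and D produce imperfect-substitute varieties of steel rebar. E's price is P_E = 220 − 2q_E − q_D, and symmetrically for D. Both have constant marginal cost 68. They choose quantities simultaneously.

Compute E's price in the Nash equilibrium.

Firm E's profit: π = q_E(220 − 2q_E − q_D) − 68q_E.
∂π/∂q_E = 152 − 4q_E − q_D = 0 ⇒ q_E = 38 − 0.25q_D.
The game is symmetric, so in equilibrium q_D = q_E: the reaction function gives 1.25q_E = 38, hence q_E = 30.4.
P_E = 220 − 2·30.4 − 30.4 = 128.8.

128.8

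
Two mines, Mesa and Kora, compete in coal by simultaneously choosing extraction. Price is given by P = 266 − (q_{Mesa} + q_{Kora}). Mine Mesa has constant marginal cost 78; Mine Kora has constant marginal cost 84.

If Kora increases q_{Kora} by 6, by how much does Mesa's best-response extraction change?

-3

Mine Mesa's profit: π = q_{Mesa}(266 − (q_{Mesa} + q_{Kora})) − 78q_{Mesa}.
∂π/∂q_{Mesa} = 188 − 2q_{Mesa} − q_{Kora} = 0, so q_{Mesa} = 94 − 0.5q_{Kora}.
The reaction-function slope is −0.5, so a 6-unit rise in q_{Kora} moves q_{Mesa} by −0.5 × 6 = −3. Mesa's best response falls — the actions are strategic substitutes.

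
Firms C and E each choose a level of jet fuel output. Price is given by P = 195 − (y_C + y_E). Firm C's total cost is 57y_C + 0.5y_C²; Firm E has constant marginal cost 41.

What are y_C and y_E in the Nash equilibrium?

24.4, 64.8

Firm C's profit: π = y_C(195 − (y_C + y_E)) − 57y_C − 0.5y_C².
∂π/∂y_C = 138 − 3y_C − y_E = 0, so y_C = 46 − (1/3)y_E.
For E: ∂π/∂y_E = 154 − 2y_E − y_C = 0 ⇒ y_E = 77 − 0.5y_C.
Plugging y_E into C's best response: y_C = 46 − (1/3)(77 − 0.5y_C) ⇒ (5/6)y_C = 61/3, so y_C = 24.4.
Then y_E = 77 − 0.5·24.4 = 64.8.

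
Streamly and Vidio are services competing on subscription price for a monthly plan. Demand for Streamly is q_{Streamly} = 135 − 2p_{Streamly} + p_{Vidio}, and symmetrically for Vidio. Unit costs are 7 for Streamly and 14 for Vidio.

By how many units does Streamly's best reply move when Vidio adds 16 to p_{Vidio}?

Streamly's profit: π = (p_{Streamly} − 7)(135 − 2p_{Streamly} + p_{Vidio}).
∂π/∂p_{Streamly} = 149 − 4p_{Streamly} + p_{Vidio} = 0 ⇒ p_{Streamly} = 37.25 + 0.25p_{Vidio}.
The reaction-function slope is 0.25, so a 16-unit rise in p_{Vidio} moves p_{Streamly} by 0.25 × 16 = 4. Streamly's best response rises — the actions are strategic complements.

4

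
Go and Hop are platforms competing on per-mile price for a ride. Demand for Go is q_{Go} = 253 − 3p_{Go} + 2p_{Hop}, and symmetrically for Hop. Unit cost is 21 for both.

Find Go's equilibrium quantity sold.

Go's profit: π = (p_{Go} − 21)(253 − 3p_{Go} + 2p_{Hop}).
∂π/∂p_{Go} = 316 − 6p_{Go} + 2p_{Hop} = 0 ⇒ p_{Go} = 158/3 + (1/3)p_{Hop}.
By symmetry p_{Hop} = p_{Go}; substituting into the reaction function, (2/3)p_{Go} = 158/3 and p_{Go} = 79.
q_{Go} = 253 − 3·79 + 2·79 = 174.

174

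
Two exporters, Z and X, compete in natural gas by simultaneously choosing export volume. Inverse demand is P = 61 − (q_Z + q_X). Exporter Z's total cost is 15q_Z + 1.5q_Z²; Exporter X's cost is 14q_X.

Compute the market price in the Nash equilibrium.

Exporter Z's profit: π = q_Z(61 − (q_Z + q_X)) − 15q_Z − 1.5q_Z².
∂π/∂q_Z = 46 − 5q_Z − q_X = 0, so q_Z = 9.2 − 0.2q_X.
For X: ∂π/∂q_X = 47 − 2q_X − q_Z = 0 ⇒ q_X = 23.5 − 0.5q_Z.
Plugging q_X into Z's best response: q_Z = 9.2 − 0.2(23.5 − 0.5q_Z) ⇒ 0.9q_Z = 4.5, so q_Z = 5.
Then q_X = 23.5 − 0.5·5 = 21.
Equilibrium price: P = 61 − 26 = 35.

35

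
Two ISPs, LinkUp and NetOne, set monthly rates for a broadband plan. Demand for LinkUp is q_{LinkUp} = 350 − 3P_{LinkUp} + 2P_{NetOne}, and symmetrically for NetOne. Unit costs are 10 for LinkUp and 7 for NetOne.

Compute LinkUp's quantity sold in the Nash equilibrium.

253.3125

LinkUp's profit: π = (P_{LinkUp} − 10)(350 − 3P_{LinkUp} + 2P_{NetOne}).
∂π/∂P_{LinkUp} = 380 − 6P_{LinkUp} + 2P_{NetOne} = 0 ⇒ P_{LinkUp} = 190/3 + (1/3)P_{NetOne}.
Similarly P_{NetOne} = 371/6 + (1/3)P_{LinkUp}.
Plugging P_{NetOne} into LinkUp's best response: P_{LinkUp} = 190/3 + (1/3)(371/6 + (1/3)P_{LinkUp}) ⇒ (8/9)P_{LinkUp} = 1511/18, so P_{LinkUp} = 94.4375.
Then P_{NetOne} = 371/6 + (1/3)·94.4375 = 93.3125.
q_{LinkUp} = 350 − 3·94.4375 + 2·93.3125 = 253.3125.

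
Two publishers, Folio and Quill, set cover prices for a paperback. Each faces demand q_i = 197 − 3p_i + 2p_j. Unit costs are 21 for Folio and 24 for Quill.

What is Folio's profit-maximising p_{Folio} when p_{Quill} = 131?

87

Folio's profit: π = (p_{Folio} − 21)(197 − 3p_{Folio} + 2p_{Quill}).
∂π/∂p_{Folio} = 260 − 6p_{Folio} + 2p_{Quill} = 0 ⇒ p_{Folio} = 130/3 + (1/3)p_{Quill}.
At p_{Quill} = 131: p_{Folio} = 130/3 + (1/3)·131 = 87.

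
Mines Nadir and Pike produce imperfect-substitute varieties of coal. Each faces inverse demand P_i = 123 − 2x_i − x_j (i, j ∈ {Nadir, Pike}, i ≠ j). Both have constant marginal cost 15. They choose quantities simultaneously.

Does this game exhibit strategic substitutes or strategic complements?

Mine Nadir's profit: π = x_{Nadir}(123 − 2x_{Nadir} − x_{Pike}) − 15x_{Nadir}.
∂π/∂x_{Nadir} = 108 − 4x_{Nadir} − x_{Pike} = 0 ⇒ x_{Nadir} = 27 − 0.25x_{Pike}.
The best-response slope dx_{Nadir}/dx_{Pike} = −0.25 < 0: the reaction function is downward-sloping, so the choices are strategic substitutes.

strategic substitutes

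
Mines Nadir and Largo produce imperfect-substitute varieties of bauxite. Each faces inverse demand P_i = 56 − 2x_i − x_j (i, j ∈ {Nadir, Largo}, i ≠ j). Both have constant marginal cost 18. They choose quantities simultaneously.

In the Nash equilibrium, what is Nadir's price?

33.2

Mine Nadir's profit: π = x_{Nadir}(56 − 2x_{Nadir} − x_{Largo}) − 18x_{Nadir}.
∂π/∂x_{Nadir} = 38 − 4x_{Nadir} − x_{Largo} = 0 ⇒ x_{Nadir} = 9.5 − 0.25x_{Largo}.
By symmetry x_{Largo} = x_{Nadir}; substituting into the reaction function, 1.25x_{Nadir} = 9.5 and x_{Nadir} = 7.6.
P_{Nadir} = 56 − 2·7.6 − 7.6 = 33.2.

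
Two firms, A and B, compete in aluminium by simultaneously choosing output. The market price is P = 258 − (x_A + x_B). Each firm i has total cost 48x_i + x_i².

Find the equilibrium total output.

84

Firm A's profit: π = x_A(258 − (x_A + x_B)) − 48x_A − x_A².
∂π/∂x_A = 210 − 4x_A − x_B = 0, so x_A = 52.5 − 0.25x_B.
By symmetry x_B = x_A; substituting into the reaction function, 1.25x_A = 52.5 and x_A = 42.
Total output: 42 + 42 = 84.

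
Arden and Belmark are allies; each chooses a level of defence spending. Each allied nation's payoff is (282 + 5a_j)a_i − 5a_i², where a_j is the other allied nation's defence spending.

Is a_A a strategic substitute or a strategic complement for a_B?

Arden's payoff is (282 + 5a_B)a_A − 5a_A².
∂π/∂a_A = 282 + 5a_B − 10a_A = 0, so a_A = 28.2 + 0.5a_B.
The best-response slope da_A/da_B = 0.5 > 0: the reaction function is upward-sloping, so the choices are strategic complements.

strategic complements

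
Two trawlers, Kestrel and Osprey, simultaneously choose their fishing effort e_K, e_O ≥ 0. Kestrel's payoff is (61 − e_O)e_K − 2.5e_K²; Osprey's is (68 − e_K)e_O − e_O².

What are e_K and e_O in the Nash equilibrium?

Expanding Kestrel's payoff: 61e_K − e_Oe_K − 2.5e_K².
∂π/∂e_K = 61 − e_O − 5e_K = 0, so e_K = 12.2 − 0.2e_O.
Likewise for Osprey: e_O = 34 − 0.5e_K.
Substituting the second reaction function into the first: e_K = 12.2 − 0.2(34 − 0.5e_K), which gives 0.9e_K = 5.4 ⇒ e_K = 6.
Then e_O = 34 − 0.5·6 = 31.

6, 31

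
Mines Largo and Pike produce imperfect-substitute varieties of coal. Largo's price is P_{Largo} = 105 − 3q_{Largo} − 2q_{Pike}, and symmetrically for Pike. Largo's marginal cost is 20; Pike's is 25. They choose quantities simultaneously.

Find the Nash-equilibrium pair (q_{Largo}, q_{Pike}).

10.9375, 9.6875

Mine Largo's profit: π = q_{Largo}(105 − 3q_{Largo} − 2q_{Pike}) − 20q_{Largo}.
∂π/∂q_{Largo} = 85 − 6q_{Largo} − 2q_{Pike} = 0 ⇒ q_{Largo} = 85/6 − (1/3)q_{Pike}.
Similarly q_{Pike} = 40/3 − (1/3)q_{Largo}.
Plugging q_{Pike} into Largo's best response: q_{Largo} = 85/6 − (1/3)(40/3 − (1/3)q_{Largo}) ⇒ (8/9)q_{Largo} = 175/18, so q_{Largo} = 10.9375.
Then q_{Pike} = 40/3 − (1/3)·10.9375 = 9.6875.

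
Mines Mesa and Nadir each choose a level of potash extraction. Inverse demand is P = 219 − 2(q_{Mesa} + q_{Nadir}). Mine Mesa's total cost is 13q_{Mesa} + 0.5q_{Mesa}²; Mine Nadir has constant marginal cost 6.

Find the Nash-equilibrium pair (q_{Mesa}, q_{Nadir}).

Mine Mesa's profit: π = q_{Mesa}(219 − 2(q_{Mesa} + q_{Nadir})) − 13q_{Mesa} − 0.5q_{Mesa}².
∂π/∂q_{Mesa} = 206 − 5q_{Mesa} − 2q_{Nadir} = 0, so q_{Mesa} = 41.2 − 0.4q_{Nadir}.
For Nadir: ∂π/∂q_{Nadir} = 213 − 4q_{Nadir} − 2q_{Mesa} = 0 ⇒ q_{Nadir} = 53.25 − 0.5q_{Mesa}.
Solving the two reaction functions simultaneously: (1 − (−0.4)(−0.5))q_{Mesa} = 41.2 − 0.4·53.25, so 0.8q_{Mesa} = 19.9 and q_{Mesa} = 24.875.
Then q_{Nadir} = 53.25 − 0.5·24.875 = 40.8125.

24.875, 40.8125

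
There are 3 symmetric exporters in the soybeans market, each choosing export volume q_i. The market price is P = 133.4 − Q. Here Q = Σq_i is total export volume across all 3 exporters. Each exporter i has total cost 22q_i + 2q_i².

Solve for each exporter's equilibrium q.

13.925

A representative exporter's profit is π_i = q_i(133.4 − Q) − 22q_i − 2q_i², with Q = q_i + Σ_{j≠i} q_j.
First-order condition: 111.4 − 6q_i − Σ_{j≠i} q_j = 0.
In a symmetric equilibrium every exporter chooses the same q, so Σ_{j≠i} q_j = 2q. The condition becomes 111.4 − 8q = 0, giving q = 111.4/8 = 13.925.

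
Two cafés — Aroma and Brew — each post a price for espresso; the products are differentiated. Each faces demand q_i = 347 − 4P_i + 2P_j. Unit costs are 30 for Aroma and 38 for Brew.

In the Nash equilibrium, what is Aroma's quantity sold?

195.6

Aroma's profit: π = (P_{Aroma} − 30)(347 − 4P_{Aroma} + 2P_{Brew}).
∂π/∂P_{Aroma} = 467 − 8P_{Aroma} + 2P_{Brew} = 0 ⇒ P_{Aroma} = 58.375 + 0.25P_{Brew}.
Similarly P_{Brew} = 62.375 + 0.25P_{Aroma}.
Substituting the second reaction function into the first: P_{Aroma} = 58.375 + 0.25(62.375 + 0.25P_{Aroma}), which gives 0.9375P_{Aroma} = 2367/32 ⇒ P_{Aroma} = 78.9.
Then P_{Brew} = 62.375 + 0.25·78.9 = 82.1.
q_{Aroma} = 347 − 4·78.9 + 2·82.1 = 195.6.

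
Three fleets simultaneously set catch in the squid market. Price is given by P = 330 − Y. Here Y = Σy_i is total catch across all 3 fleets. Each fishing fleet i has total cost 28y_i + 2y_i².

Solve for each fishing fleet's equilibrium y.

37.75

A representative fishing fleet's profit is π_i = y_i(330 − Y) − 28y_i − 2y_i², with Y = y_i + Σ_{j≠i} y_j.
First-order condition: 302 − 6y_i − Σ_{j≠i} y_j = 0.
Imposing symmetry (y_j = y for all j) turns Σ_{j≠i} y_j into 2y, so 302 = 8y and y = 37.75.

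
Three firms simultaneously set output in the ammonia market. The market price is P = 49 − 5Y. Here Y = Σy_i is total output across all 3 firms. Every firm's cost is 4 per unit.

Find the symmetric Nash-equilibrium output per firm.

A representative firm's profit is π_i = y_i(49 − 5Y) − 4y_i, with Y = y_i + Σ_{j≠i} y_j.
First-order condition: 45 − 10y_i − 5Σ_{j≠i} y_j = 0.
In a symmetric equilibrium every firm chooses the same y, so Σ_{j≠i} y_j = 2y. The condition becomes 45 − 20y = 0, giving y = 45/20 = 2.25.

2.25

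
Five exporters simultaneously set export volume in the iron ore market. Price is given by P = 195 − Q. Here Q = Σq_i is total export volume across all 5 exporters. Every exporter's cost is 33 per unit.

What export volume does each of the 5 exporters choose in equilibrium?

27

A representative exporter's profit is π_i = q_i(195 − Q) − 33q_i, with Q = q_i + Σ_{j≠i} q_j.
First-order condition: 162 − 2q_i − Σ_{j≠i} q_j = 0.
Imposing symmetry (q_j = q for all j) turns Σ_{j≠i} q_j into 4q, so 162 = 6q and q = 27.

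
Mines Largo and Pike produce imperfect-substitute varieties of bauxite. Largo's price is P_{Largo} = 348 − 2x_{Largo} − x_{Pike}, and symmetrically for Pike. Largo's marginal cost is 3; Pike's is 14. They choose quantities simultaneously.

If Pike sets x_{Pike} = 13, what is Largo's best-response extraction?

83

Mine Largo's profit: π = x_{Largo}(348 − 2x_{Largo} − x_{Pike}) − 3x_{Largo}.
∂π/∂x_{Largo} = 345 − 4x_{Largo} − x_{Pike} = 0 ⇒ x_{Largo} = 86.25 − 0.25x_{Pike}.
At x_{Pike} = 13: x_{Largo} = 86.25 − 0.25·13 = 83.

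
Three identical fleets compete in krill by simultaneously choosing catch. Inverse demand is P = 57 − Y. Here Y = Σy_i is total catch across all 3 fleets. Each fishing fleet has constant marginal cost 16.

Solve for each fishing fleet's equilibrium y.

A representative fishing fleet's profit is π_i = y_i(57 − Y) − 16y_i, with Y = y_i + Σ_{j≠i} y_j.
First-order condition: 41 − 2y_i − Σ_{j≠i} y_j = 0.
Imposing symmetry (y_j = y for all j) turns Σ_{j≠i} y_j into 2y, so 41 = 4y and y = 10.25.

10.25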